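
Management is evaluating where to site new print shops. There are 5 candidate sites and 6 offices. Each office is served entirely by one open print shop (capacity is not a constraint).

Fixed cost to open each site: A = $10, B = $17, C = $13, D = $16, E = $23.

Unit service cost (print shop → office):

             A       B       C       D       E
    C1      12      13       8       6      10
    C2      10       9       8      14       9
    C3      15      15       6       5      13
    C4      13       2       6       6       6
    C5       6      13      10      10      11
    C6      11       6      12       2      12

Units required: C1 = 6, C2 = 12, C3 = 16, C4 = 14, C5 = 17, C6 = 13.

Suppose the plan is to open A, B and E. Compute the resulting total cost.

Total cost: 634

Each office is assigned to its cheapest site among the open ones.
{A, B, E}: C1→E 10·6=60, C2→B 9·12=108, C3→E 13·16=208, C4→B 2·14=28, C5→A 6·17=102, C6→B 6·13=78. Service 584; fixed 50; total 634.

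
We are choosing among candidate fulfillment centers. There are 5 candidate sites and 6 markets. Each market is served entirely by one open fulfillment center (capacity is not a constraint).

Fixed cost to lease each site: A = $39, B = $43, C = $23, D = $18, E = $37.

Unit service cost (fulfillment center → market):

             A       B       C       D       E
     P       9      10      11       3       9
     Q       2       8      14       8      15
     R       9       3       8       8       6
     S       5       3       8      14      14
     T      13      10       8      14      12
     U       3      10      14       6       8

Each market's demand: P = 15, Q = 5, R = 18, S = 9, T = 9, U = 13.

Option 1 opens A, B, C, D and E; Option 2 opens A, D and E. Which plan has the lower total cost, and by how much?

Option 1 is cheaper by 42.

Option 1: {A, B, C, D, E}: P→D 3·15=45, Q→A 2·5=10, R→B 3·18=54, S→B 3·9=27, T→C 8·9=72, U→A 3·13=39. Service 247; fixed 160; total 407.
Option 2: {A, D, E}: P→D 3·15=45, Q→A 2·5=10, R→E 6·18=108, S→A 5·9=45, T→E 12·9=108, U→A 3·13=39. Service 355; fixed 94; total 449.
Difference: |407 − 449| = 42.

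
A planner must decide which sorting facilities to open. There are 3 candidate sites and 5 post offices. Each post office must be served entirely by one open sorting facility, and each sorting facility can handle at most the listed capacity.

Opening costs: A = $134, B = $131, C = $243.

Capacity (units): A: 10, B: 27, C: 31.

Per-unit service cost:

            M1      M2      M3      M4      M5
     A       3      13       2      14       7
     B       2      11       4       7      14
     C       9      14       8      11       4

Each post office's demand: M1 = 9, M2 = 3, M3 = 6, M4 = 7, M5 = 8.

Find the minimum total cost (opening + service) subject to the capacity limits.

Minimum total cost: 445

Open {A, B}: M1→B 2·9=18, M2→B 11·3=33, M3→B 4·6=24, M4→B 7·7=49, M5→A 7·8=56.
Loads: A carries 8/10, B carries 25/27. Service 180; fixed 265; total 445.
Next best feasible plan costs 489.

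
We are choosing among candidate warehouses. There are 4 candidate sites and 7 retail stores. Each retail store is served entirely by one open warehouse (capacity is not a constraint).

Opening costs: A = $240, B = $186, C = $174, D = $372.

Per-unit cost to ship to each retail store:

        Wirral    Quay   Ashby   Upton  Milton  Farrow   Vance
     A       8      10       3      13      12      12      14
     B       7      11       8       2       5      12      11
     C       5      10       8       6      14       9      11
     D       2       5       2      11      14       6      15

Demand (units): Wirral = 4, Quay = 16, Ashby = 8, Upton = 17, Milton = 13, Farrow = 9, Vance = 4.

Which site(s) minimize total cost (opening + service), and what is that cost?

For any fixed open set, each retail store goes to its cheapest open site; total = fixed + service.
{B}: Wirral→B 7·4=28, Quay→B 11·16=176, Ashby→B 8·8=64, Upton→B 2·17=34, Milton→B 5·13=65, Farrow→B 12·9=108, Vance→B 11·4=44. Service 519; fixed 186; total 705.
{C}: service 653 + fixed 174 = 827
{B, C}: Wirral→C 5·4=20, Quay→C 10·16=160, Ashby→B 8·8=64, Upton→B 2·17=34, Milton→B 5·13=65, Farrow→C 9·9=81, Vance→B 11·4=44. Service 468; fixed 360; total 828.
{A, B, C, D}: service 301 + fixed 972 = 1273
No other subset beats 705.

Open B only; minimum total cost 705.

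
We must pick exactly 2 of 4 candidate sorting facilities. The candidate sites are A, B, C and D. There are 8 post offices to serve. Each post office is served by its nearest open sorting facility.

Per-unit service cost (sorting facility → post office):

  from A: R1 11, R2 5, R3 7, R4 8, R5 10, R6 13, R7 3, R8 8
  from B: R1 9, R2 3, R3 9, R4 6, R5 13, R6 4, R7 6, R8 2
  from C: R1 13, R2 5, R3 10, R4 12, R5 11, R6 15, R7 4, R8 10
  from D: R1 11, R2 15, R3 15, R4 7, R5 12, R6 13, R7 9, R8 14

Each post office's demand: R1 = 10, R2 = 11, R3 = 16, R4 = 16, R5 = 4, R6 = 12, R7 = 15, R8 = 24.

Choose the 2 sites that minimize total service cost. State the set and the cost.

Choose A and B; total service cost 512.

With exactly 2 open, each post office uses its cheapest among the chosen.
{A, B}: R1→B 9·10=90, R2→B 3·11=33, R3→A 7·16=112, R4→B 6·16=96, R5→A 10·4=40, R6→B 4·12=48, R7→A 3·15=45, R8→B 2·24=48. Service cost 512.
{B, C}: service cost 563
{B, D}: service cost 597
Among all 6 size-2 choices, {A, B} is lowest.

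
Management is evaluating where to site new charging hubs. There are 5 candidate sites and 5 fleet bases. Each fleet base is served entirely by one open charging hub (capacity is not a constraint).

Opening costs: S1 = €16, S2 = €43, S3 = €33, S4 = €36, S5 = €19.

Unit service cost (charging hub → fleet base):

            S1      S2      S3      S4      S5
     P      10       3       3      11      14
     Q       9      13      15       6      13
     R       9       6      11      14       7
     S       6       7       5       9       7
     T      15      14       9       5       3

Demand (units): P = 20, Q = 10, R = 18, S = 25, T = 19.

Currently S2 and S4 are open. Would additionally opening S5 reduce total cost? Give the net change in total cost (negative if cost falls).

Current service cost with {S2, S4}: 498.
Adding S5: each fleet base re-picks its cheapest; new service cost 460, saving 38.
Extra fixed cost: 19. Net change = 19 − 38 = -19.
(Totals: 577 → 558.)

Yes — net change −19 (cost falls by 19).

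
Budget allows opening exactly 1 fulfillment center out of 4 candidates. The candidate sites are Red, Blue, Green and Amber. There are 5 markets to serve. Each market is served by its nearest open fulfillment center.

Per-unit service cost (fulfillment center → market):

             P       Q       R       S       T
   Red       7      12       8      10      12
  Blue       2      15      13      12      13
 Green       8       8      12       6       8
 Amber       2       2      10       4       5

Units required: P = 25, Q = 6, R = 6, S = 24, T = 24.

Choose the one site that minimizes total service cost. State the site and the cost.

Choose Amber only; total service cost 338.

With exactly 1 open, each market uses its cheapest among the chosen.
{Amber}: P→Amber 2·25=50, Q→Amber 2·6=12, R→Amber 10·6=60, S→Amber 4·24=96, T→Amber 5·24=120. Service cost 338.
{Green}: service cost 656
{Blue}: service cost 818
Among all 4 size-1 choices, {Amber} is lowest.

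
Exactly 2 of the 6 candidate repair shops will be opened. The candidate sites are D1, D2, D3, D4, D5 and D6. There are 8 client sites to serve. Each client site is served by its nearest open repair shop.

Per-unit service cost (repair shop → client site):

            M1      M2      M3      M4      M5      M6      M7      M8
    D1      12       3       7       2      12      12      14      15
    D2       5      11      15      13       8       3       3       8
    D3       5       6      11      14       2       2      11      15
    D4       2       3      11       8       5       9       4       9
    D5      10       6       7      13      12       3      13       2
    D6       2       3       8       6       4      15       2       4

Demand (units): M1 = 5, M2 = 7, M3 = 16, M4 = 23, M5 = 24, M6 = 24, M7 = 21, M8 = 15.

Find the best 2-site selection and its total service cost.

With exactly 2 open, each client site uses its cheapest among the chosen.
{D3, D6}: M1→D6 2·5=10, M2→D6 3·7=21, M3→D6 8·16=128, M4→D6 6·23=138, M5→D3 2·24=48, M6→D3 2·24=48, M7→D6 2·21=42, M8→D6 4·15=60. Service cost 495.
{D5, D6}: service cost 521
{D2, D6}: service cost 567
Among all 15 size-2 choices, {D3, D6} is lowest.

Choose D3 and D6; total service cost 495.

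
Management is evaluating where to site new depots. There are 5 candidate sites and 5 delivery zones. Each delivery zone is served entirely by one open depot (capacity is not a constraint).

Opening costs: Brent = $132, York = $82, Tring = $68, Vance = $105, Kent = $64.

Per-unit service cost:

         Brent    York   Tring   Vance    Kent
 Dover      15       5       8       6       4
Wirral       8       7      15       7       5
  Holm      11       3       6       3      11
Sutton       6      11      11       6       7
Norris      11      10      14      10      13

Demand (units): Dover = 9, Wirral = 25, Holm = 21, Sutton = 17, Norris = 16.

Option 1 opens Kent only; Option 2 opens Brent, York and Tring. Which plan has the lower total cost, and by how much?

Option 1 is cheaper by 44.

Option 1: {Kent}: Dover→Kent 4·9=36, Wirral→Kent 5·25=125, Holm→Kent 11·21=231, Sutton→Kent 7·17=119, Norris→Kent 13·16=208. Service 719; fixed 64; total 783.
Option 2: {Brent, York, Tring}: Dover→York 5·9=45, Wirral→York 7·25=175, Holm→York 3·21=63, Sutton→Brent 6·17=102, Norris→York 10·16=160. Service 545; fixed 282; total 827.
Difference: |783 − 827| = 44.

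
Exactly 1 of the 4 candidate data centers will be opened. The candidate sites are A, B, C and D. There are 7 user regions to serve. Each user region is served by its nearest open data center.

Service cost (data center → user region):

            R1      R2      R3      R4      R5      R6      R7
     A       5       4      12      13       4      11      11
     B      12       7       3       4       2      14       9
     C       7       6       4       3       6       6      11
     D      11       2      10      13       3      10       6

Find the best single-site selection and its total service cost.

Choose C only; total service cost 43.

With exactly 1 open, each user region uses its cheapest among the chosen.
{C}: R1→C 7, R2→C 6, R3→C 4, R4→C 3, R5→C 6, R6→C 6, R7→C 11. Service cost 43.
{B}: service cost 51
{D}: service cost 55
Among all 4 size-1 choices, {C} is lowest.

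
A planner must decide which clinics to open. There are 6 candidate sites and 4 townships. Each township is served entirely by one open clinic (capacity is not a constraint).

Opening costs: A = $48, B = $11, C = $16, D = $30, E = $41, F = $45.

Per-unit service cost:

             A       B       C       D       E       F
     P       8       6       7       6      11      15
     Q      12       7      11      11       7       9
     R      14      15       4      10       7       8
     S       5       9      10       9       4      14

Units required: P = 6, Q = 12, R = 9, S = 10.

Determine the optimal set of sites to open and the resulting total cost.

For any fixed open set, each township goes to its cheapest open site; total = fixed + service.
{C, E}: P→C 7·6=42, Q→E 7·12=84, R→C 4·9=36, S→E 4·10=40. Service 202; fixed 57; total 259.
{B, C, E}: service 196 + fixed 68 = 264
{B, C}: service 246 + fixed 27 = 273
{A, B, C, D, E, F}: service 196 + fixed 191 = 387
No other subset beats 259.

Open C and E; minimum total cost 259.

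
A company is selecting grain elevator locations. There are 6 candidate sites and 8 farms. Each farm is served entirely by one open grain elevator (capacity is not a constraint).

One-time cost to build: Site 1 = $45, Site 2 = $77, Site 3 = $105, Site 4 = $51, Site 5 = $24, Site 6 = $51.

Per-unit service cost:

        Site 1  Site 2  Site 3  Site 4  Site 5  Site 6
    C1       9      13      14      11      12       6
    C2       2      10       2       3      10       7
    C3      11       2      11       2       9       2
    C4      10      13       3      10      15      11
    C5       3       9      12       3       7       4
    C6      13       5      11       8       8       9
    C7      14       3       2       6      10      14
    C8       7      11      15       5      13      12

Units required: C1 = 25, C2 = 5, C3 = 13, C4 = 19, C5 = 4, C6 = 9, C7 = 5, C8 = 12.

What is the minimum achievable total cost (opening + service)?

Minimum total cost: 604

For any fixed open set, each farm goes to its cheapest open site; total = fixed + service.
{Site 3, Site 4, Site 6}: C1→Site 6 6·25=150, C2→Site 3 2·5=10, C3→Site 4 2·13=26, C4→Site 3 3·19=57, C5→Site 4 3·4=12, C6→Site 4 8·9=72, C7→Site 3 2·5=10, C8→Site 4 5·12=60. Service 397; fixed 207; total 604.
{Site 3, Site 4, Site 5, Site 6}: service 397 + fixed 231 = 628
{Site 1, Site 3, Site 6}: service 430 + fixed 201 = 631
{Site 1, Site 2, Site 3, Site 4, Site 5, Site 6}: C1→Site 6 6·25=150, C2→Site 1 2·5=10, C3→Site 2 2·13=26, C4→Site 3 3·19=57, C5→Site 1 3·4=12, C6→Site 2 5·9=45, C7→Site 3 2·5=10, C8→Site 4 5·12=60. Service 370; fixed 353; total 723.
No other subset beats 604.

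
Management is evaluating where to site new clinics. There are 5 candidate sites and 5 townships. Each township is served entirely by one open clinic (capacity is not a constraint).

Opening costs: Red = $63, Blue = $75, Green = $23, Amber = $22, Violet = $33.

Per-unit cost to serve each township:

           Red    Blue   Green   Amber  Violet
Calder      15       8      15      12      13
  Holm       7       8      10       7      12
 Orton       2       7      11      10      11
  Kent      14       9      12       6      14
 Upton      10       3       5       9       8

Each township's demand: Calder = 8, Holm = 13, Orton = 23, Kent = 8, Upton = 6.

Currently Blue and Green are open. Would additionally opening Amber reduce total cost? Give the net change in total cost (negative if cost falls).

Current service cost with {Blue, Green}: 419.
Adding Amber: each township re-picks its cheapest; new service cost 382, saving 37.
Extra fixed cost: 22. Net change = 22 − 37 = -15.
(Totals: 517 → 502.)

Yes — net change −15 (cost falls by 15).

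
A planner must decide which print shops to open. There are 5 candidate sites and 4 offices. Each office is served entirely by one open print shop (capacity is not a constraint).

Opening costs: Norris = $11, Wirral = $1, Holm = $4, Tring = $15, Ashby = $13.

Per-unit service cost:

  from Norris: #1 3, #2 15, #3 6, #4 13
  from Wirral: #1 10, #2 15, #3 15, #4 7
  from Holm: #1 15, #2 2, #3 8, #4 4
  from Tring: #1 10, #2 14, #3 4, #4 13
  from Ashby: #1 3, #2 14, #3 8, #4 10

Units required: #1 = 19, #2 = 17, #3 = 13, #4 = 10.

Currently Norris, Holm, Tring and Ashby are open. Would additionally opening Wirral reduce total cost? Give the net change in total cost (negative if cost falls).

Current service cost with {Norris, Holm, Tring, Ashby}: 183.
Adding Wirral: each office re-picks its cheapest; new service cost 183, saving 0.
Extra fixed cost: 1. Net change = 1 − 0 = 1.
(Totals: 226 → 227.)

No — net change +1 (cost rises by 1).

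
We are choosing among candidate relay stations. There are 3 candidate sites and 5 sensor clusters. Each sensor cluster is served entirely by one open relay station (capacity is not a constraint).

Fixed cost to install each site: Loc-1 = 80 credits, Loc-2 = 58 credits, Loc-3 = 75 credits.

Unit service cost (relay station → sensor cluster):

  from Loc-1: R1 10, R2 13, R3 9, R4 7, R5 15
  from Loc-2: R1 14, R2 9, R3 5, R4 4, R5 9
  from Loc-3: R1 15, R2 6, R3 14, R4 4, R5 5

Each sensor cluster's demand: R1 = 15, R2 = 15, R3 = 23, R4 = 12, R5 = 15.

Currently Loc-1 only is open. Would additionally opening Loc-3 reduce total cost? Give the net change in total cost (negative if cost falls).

Yes — net change −216 (cost falls by 216).

Current service cost with {Loc-1}: 861.
Adding Loc-3: each sensor cluster re-picks its cheapest; new service cost 570, saving 291.
Extra fixed cost: 75. Net change = 75 − 291 = -216.
(Totals: 941 → 725.)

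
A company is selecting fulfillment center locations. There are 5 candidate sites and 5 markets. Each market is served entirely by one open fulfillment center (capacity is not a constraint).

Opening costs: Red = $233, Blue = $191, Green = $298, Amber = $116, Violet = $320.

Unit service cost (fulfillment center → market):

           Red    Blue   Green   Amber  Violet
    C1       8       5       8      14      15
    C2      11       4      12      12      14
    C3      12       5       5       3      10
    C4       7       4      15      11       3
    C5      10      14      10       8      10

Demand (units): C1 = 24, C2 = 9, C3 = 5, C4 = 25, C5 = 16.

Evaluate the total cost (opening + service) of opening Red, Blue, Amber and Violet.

Total cost: 1234

Each market is assigned to its cheapest site among the open ones.
{Red, Blue, Amber, Violet}: C1→Blue 5·24=120, C2→Blue 4·9=36, C3→Amber 3·5=15, C4→Violet 3·25=75, C5→Amber 8·16=128. Service 374; fixed 860; total 1234.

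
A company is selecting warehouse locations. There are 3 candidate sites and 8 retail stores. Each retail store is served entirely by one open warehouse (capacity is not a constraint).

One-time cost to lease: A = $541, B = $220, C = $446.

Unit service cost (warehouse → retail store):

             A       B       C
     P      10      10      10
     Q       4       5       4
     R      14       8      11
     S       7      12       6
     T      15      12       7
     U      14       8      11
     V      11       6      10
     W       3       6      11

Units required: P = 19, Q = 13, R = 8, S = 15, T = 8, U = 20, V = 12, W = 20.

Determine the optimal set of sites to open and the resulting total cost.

Open B only; minimum total cost 1167.

For any fixed open set, each retail store goes to its cheapest open site; total = fixed + service.
{B}: P→B 10·19=190, Q→B 5·13=65, R→B 8·8=64, S→B 12·15=180, T→B 12·8=96, U→B 8·20=160, V→B 6·12=72, W→B 6·20=120. Service 947; fixed 220; total 1167.
{B, C}: service 804 + fixed 666 = 1470
{C}: service 1036 + fixed 446 = 1482
{A, B, C}: service 744 + fixed 1207 = 1951
(All 7 nonempty subsets were checked; B only is lowest.)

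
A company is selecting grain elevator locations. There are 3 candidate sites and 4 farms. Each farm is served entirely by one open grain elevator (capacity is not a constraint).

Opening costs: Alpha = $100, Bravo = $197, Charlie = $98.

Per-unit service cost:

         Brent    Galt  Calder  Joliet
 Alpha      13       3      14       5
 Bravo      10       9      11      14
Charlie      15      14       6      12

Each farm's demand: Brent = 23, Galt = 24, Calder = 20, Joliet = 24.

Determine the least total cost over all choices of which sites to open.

Minimum total cost: 809

For any fixed open set, each farm goes to its cheapest open site; total = fixed + service.
{Alpha, Charlie}: Brent→Alpha 13·23=299, Galt→Alpha 3·24=72, Calder→Charlie 6·20=120, Joliet→Alpha 5·24=120. Service 611; fixed 198; total 809.
{Alpha}: service 771 + fixed 100 = 871
{Alpha, Bravo, Charlie}: service 542 + fixed 395 = 937
{Charlie}: service 1089 + fixed 98 = 1187
No other subset beats 809.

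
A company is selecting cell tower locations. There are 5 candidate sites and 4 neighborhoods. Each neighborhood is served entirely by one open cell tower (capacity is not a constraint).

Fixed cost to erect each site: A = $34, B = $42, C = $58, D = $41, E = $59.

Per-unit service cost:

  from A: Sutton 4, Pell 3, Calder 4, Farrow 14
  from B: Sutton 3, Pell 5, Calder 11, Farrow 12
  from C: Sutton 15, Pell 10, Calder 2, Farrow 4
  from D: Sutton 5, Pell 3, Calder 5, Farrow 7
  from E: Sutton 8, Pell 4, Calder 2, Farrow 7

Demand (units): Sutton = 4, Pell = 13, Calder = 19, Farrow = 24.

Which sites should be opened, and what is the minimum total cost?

For any fixed open set, each neighborhood goes to its cheapest open site; total = fixed + service.
{A, C}: Sutton→A 4·4=16, Pell→A 3·13=39, Calder→C 2·19=38, Farrow→C 4·24=96. Service 189; fixed 92; total 281.
{C, D}: Sutton→D 5·4=20, Pell→D 3·13=39, Calder→C 2·19=38, Farrow→C 4·24=96. Service 193; fixed 99; total 292.
{B, C}: service 211 + fixed 100 = 311
{A, B, C, D, E}: Sutton→B 3·4=12, Pell→A 3·13=39, Calder→C 2·19=38, Farrow→C 4·24=96. Service 185; fixed 234; total 419.
No other subset beats 281.

Open A and C; minimum total cost 281.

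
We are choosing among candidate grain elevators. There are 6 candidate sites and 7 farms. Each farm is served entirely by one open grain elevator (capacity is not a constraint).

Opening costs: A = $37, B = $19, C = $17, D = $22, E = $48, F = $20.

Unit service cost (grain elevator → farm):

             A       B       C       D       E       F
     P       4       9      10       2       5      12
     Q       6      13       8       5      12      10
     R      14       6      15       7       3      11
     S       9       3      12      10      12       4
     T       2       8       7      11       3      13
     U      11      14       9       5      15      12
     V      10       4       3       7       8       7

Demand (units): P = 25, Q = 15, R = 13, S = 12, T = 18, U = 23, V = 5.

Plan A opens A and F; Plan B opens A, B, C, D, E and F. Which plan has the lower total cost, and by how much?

Plan B is cheaper by 233.

Plan A: {A, F}: P→A 4·25=100, Q→A 6·15=90, R→F 11·13=143, S→F 4·12=48, T→A 2·18=36, U→A 11·23=253, V→F 7·5=35. Service 705; fixed 57; total 762.
Plan B: {A, B, C, D, E, F}: P→D 2·25=50, Q→D 5·15=75, R→E 3·13=39, S→B 3·12=36, T→A 2·18=36, U→D 5·23=115, V→C 3·5=15. Service 366; fixed 163; total 529.
Difference: |762 − 529| = 233.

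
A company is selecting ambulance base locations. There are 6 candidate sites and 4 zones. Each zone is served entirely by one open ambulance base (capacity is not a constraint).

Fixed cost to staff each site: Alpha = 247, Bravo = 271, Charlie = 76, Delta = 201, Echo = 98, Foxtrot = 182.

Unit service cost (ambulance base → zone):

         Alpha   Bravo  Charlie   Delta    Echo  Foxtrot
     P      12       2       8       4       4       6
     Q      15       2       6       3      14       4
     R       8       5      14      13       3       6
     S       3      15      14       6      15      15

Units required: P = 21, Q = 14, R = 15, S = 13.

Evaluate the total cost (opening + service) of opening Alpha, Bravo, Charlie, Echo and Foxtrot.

Total cost: 1028

Each zone is assigned to its cheapest site among the open ones.
{Alpha, Bravo, Charlie, Echo, Foxtrot}: P→Bravo 2·21=42, Q→Bravo 2·14=28, R→Echo 3·15=45, S→Alpha 3·13=39. Service 154; fixed 874; total 1028.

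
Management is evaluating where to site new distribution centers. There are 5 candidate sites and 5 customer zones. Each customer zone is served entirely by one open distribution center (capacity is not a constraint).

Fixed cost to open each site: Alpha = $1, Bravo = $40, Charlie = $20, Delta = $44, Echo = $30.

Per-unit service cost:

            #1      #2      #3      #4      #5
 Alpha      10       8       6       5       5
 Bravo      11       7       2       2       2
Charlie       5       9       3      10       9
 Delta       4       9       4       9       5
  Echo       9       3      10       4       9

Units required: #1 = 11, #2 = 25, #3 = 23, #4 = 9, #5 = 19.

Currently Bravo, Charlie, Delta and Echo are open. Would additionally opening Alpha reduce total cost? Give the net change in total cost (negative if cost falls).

Current service cost with {Bravo, Charlie, Delta, Echo}: 221.
Adding Alpha: each customer zone re-picks its cheapest; new service cost 221, saving 0.
Extra fixed cost: 1. Net change = 1 − 0 = 1.
(Totals: 355 → 356.)

No — net change +1 (cost rises by 1).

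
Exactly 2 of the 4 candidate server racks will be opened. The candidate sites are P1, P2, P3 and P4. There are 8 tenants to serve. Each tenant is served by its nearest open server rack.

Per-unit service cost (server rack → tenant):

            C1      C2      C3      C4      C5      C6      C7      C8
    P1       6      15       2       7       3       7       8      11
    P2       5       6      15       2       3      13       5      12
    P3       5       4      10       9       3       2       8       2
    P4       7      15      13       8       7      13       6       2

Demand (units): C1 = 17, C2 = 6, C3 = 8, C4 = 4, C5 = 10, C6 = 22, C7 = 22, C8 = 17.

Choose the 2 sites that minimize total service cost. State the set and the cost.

Choose P2 and P3; total service cost 415.

With exactly 2 open, each tenant uses its cheapest among the chosen.
{P2, P3}: C1→P2 5·17=85, C2→P3 4·6=24, C3→P3 10·8=80, C4→P2 2·4=8, C5→P2 3·10=30, C6→P3 2·22=44, C7→P2 5·22=110, C8→P3 2·17=34. Service cost 415.
{P1, P3}: service cost 437
{P3, P4}: service cost 461
Among all 6 size-2 choices, {P2, P3} is lowest.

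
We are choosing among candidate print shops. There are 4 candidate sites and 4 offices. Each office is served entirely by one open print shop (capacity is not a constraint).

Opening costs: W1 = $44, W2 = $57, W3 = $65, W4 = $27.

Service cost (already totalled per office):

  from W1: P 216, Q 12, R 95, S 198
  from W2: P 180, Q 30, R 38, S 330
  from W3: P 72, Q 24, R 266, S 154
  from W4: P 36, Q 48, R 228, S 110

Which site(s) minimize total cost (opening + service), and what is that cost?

For any fixed open set, each office goes to its cheapest open site; total = fixed + service.
{W2, W4}: P→W4 36, Q→W2 30, R→W2 38, S→W4 110. Service 214; fixed 84; total 298.
{W1, W2, W4}: service 196 + fixed 128 = 324
{W1, W4}: service 253 + fixed 71 = 324
{W1, W2, W3, W4}: service 196 + fixed 193 = 389
(All 15 nonempty subsets were checked; W2 and W4 is lowest.)

Open W2 and W4; minimum total cost 298.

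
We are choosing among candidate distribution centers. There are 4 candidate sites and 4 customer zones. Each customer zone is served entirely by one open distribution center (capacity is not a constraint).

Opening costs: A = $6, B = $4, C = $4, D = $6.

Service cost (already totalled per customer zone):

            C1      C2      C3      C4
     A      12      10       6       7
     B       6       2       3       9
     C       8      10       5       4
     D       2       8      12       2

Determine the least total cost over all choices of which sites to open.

Minimum total cost: 19

For any fixed open set, each customer zone goes to its cheapest open site; total = fixed + service.
{B, D}: C1→D 2, C2→B 2, C3→B 3, C4→D 2. Service 9; fixed 10; total 19.
{B, C}: service 15 + fixed 8 = 23
{B, C, D}: service 9 + fixed 14 = 23
{A, B, C, D}: C1→D 2, C2→B 2, C3→B 3, C4→D 2. Service 9; fixed 20; total 29.
No other subset beats 19.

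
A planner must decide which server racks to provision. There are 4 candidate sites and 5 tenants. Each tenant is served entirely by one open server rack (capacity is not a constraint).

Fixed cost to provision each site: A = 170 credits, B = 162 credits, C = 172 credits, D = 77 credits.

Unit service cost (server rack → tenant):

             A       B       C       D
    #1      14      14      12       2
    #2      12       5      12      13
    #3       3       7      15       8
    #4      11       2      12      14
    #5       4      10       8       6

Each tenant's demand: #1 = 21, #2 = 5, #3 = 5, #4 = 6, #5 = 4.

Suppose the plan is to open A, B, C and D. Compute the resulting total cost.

Total cost: 691

Each tenant is assigned to its cheapest site among the open ones.
{A, B, C, D}: #1→D 2·21=42, #2→B 5·5=25, #3→A 3·5=15, #4→B 2·6=12, #5→A 4·4=16. Service 110; fixed 581; total 691.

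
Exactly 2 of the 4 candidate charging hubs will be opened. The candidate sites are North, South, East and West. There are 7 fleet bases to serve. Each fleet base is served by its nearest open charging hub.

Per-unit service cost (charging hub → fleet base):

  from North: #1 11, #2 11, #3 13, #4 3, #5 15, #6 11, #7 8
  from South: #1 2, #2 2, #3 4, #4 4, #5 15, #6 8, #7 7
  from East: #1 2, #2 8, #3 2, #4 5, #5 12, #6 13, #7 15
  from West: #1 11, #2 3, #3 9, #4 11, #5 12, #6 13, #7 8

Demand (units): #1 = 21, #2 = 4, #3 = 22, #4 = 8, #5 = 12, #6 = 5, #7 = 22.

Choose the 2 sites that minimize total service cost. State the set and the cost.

Choose South and East; total service cost 464.

With exactly 2 open, each fleet base uses its cheapest among the chosen.
{South, East}: #1→South 2·21=42, #2→South 2·4=8, #3→East 2·22=44, #4→South 4·8=32, #5→East 12·12=144, #6→South 8·5=40, #7→South 7·22=154. Service cost 464.
{South, West}: service cost 508
{North, East}: service cost 517
Among all 6 size-2 choices, {South, East} is lowest.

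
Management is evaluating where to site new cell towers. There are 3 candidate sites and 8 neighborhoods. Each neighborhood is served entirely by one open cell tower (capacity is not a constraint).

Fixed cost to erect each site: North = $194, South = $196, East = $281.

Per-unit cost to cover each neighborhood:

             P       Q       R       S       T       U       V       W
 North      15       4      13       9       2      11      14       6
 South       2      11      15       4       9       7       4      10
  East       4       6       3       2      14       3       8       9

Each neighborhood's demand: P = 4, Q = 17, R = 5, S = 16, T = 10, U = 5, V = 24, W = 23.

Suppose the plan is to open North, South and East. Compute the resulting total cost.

Each neighborhood is assigned to its cheapest site among the open ones.
{North, South, East}: P→South 2·4=8, Q→North 4·17=68, R→East 3·5=15, S→East 2·16=32, T→North 2·10=20, U→East 3·5=15, V→South 4·24=96, W→North 6·23=138. Service 392; fixed 671; total 1063.

Total cost: 1063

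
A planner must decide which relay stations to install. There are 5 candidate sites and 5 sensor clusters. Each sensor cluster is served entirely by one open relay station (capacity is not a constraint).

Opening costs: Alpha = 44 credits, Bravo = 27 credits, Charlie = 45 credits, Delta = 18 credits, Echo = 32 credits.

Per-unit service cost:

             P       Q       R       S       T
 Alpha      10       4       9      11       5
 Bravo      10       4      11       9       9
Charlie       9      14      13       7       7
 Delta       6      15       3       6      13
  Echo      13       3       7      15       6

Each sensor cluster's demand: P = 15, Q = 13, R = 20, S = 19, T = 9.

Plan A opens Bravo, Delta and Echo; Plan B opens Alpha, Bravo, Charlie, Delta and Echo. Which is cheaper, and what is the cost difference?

Plan A is cheaper by 80.

Plan A: {Bravo, Delta, Echo}: P→Delta 6·15=90, Q→Echo 3·13=39, R→Delta 3·20=60, S→Delta 6·19=114, T→Echo 6·9=54. Service 357; fixed 77; total 434.
Plan B: {Alpha, Bravo, Charlie, Delta, Echo}: P→Delta 6·15=90, Q→Echo 3·13=39, R→Delta 3·20=60, S→Delta 6·19=114, T→Alpha 5·9=45. Service 348; fixed 166; total 514.
Difference: |434 − 514| = 80.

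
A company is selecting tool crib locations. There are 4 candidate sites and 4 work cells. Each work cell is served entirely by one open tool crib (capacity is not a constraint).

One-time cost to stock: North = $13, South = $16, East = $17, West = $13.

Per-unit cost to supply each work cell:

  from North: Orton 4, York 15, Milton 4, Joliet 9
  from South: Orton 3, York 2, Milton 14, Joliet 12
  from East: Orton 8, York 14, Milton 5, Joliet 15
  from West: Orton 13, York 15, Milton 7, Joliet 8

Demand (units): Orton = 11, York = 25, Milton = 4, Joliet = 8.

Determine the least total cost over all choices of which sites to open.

For any fixed open set, each work cell goes to its cheapest open site; total = fixed + service.
{North, South}: Orton→South 3·11=33, York→South 2·25=50, Milton→North 4·4=16, Joliet→North 9·8=72. Service 171; fixed 29; total 200.
{South, West}: service 175 + fixed 29 = 204
{North, South, West}: service 163 + fixed 42 = 205
{North, South, East, West}: Orton→South 3·11=33, York→South 2·25=50, Milton→North 4·4=16, Joliet→West 8·8=64. Service 163; fixed 59; total 222.
No other subset beats 200.

Minimum total cost: 200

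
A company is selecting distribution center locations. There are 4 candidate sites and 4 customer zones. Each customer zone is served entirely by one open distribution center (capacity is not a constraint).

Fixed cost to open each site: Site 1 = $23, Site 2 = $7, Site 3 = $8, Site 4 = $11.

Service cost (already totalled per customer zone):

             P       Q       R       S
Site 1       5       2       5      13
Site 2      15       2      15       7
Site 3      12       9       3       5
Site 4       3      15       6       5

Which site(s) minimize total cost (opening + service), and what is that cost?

For any fixed open set, each customer zone goes to its cheapest open site; total = fixed + service.
{Site 2, Site 4}: P→Site 4 3, Q→Site 2 2, R→Site 4 6, S→Site 4 5. Service 16; fixed 18; total 34.
{Site 2, Site 3}: service 22 + fixed 15 = 37
{Site 3}: P→Site 3 12, Q→Site 3 9, R→Site 3 3, S→Site 3 5. Service 29; fixed 8; total 37.
{Site 1, Site 2, Site 3, Site 4}: service 13 + fixed 49 = 62
No other subset beats 34.

Open Site 2 and Site 4; minimum total cost 34.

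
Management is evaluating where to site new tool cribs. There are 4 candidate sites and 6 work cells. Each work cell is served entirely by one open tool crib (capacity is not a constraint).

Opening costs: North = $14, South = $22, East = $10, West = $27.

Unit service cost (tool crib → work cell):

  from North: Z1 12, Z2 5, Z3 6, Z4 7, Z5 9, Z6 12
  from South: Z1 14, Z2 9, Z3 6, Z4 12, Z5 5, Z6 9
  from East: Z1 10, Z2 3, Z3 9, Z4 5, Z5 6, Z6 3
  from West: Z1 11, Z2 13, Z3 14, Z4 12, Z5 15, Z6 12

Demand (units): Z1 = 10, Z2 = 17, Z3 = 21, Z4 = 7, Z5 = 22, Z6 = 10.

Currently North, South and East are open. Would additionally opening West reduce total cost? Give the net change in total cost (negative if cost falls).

Current service cost with {North, South, East}: 452.
Adding West: each work cell re-picks its cheapest; new service cost 452, saving 0.
Extra fixed cost: 27. Net change = 27 − 0 = 27.
(Totals: 498 → 525.)

No — net change +27 (cost rises by 27).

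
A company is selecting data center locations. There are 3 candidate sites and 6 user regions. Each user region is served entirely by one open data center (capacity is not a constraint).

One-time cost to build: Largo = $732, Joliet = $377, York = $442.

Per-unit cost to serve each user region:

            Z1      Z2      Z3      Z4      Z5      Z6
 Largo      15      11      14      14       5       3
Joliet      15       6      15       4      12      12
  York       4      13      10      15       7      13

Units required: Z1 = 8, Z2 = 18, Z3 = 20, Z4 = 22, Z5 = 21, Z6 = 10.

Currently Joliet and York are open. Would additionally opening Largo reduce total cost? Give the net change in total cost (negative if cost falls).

No — net change +600 (cost rises by 600).

Current service cost with {Joliet, York}: 695.
Adding Largo: each user region re-picks its cheapest; new service cost 563, saving 132.
Extra fixed cost: 732. Net change = 732 − 132 = 600.
(Totals: 1514 → 2114.)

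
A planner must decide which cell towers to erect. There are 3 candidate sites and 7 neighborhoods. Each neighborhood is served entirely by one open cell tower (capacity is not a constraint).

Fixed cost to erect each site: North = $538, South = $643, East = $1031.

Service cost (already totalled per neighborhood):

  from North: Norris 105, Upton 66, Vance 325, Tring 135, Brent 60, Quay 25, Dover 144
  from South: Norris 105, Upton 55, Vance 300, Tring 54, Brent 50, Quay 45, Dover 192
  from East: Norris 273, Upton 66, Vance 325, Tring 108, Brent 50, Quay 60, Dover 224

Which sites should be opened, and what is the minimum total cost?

For any fixed open set, each neighborhood goes to its cheapest open site; total = fixed + service.
{North}: Norris→North 105, Upton→North 66, Vance→North 325, Tring→North 135, Brent→North 60, Quay→North 25, Dover→North 144. Service 860; fixed 538; total 1398.
{South}: service 801 + fixed 643 = 1444
{North, South}: service 733 + fixed 1181 = 1914
{North, South, East}: Norris→North 105, Upton→South 55, Vance→South 300, Tring→South 54, Brent→South 50, Quay→North 25, Dover→North 144. Service 733; fixed 2212; total 2945.
No other subset beats 1398.

Open North only; minimum total cost 1398.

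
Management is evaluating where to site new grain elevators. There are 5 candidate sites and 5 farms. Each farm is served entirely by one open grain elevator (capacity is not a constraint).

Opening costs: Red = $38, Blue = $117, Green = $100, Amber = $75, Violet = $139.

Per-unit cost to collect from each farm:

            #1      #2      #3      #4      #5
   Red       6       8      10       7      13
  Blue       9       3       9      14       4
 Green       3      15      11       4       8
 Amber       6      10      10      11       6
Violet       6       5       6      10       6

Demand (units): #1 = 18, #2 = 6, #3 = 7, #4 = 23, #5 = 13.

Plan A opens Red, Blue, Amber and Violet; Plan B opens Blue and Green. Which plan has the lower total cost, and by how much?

Plan B is cheaper by 254.

Plan A: {Red, Blue, Amber, Violet}: #1→Red 6·18=108, #2→Blue 3·6=18, #3→Violet 6·7=42, #4→Red 7·23=161, #5→Blue 4·13=52. Service 381; fixed 369; total 750.
Plan B: {Blue, Green}: #1→Green 3·18=54, #2→Blue 3·6=18, #3→Blue 9·7=63, #4→Green 4·23=92, #5→Blue 4·13=52. Service 279; fixed 217; total 496.
Difference: |750 − 496| = 254.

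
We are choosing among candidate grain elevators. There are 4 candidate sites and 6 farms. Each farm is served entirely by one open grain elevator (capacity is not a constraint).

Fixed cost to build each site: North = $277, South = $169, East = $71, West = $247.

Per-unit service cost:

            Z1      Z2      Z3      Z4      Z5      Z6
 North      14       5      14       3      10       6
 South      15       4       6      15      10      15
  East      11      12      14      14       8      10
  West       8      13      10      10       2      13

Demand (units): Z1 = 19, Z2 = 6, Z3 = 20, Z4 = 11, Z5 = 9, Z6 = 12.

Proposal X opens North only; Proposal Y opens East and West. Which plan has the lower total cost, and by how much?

Proposal Y is cheaper by 58.

Proposal X: {North}: Z1→North 14·19=266, Z2→North 5·6=30, Z3→North 14·20=280, Z4→North 3·11=33, Z5→North 10·9=90, Z6→North 6·12=72. Service 771; fixed 277; total 1048.
Proposal Y: {East, West}: Z1→West 8·19=152, Z2→East 12·6=72, Z3→West 10·20=200, Z4→West 10·11=110, Z5→West 2·9=18, Z6→East 10·12=120. Service 672; fixed 318; total 990.
Difference: |1048 − 990| = 58.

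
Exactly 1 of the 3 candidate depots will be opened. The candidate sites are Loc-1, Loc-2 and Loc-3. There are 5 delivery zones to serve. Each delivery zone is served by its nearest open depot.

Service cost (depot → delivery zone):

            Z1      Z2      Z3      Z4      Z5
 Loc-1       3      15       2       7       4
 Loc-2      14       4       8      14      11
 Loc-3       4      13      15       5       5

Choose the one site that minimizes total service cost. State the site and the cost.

With exactly 1 open, each delivery zone uses its cheapest among the chosen.
{Loc-1}: Z1→Loc-1 3, Z2→Loc-1 15, Z3→Loc-1 2, Z4→Loc-1 7, Z5→Loc-1 4. Service cost 31.
{Loc-3}: service cost 42
{Loc-2}: service cost 51
Among all 3 size-1 choices, {Loc-1} is lowest.

Choose Loc-1 only; total service cost 31.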